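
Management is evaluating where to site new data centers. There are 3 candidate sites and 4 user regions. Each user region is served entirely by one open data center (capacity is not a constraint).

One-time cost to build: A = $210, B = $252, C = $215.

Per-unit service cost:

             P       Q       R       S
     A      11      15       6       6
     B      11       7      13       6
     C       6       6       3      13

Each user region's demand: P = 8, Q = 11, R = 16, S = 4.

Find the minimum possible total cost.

Minimum total cost: 429

For any fixed open set, each user region goes to its cheapest open site; total = fixed + service.
{C}: P→C 6·8=48, Q→C 6·11=66, R→C 3·16=48, S→C 13·4=52. Service 214; fixed 215; total 429.
{A}: P→A 11·8=88, Q→A 15·11=165, R→A 6·16=96, S→A 6·4=24. Service 373; fixed 210; total 583.
{A, C}: P→C 6·8=48, Q→C 6·11=66, R→C 3·16=48, S→A 6·4=24. Service 186; fixed 425; total 611.
{A, B, C}: P→C 6·8=48, Q→C 6·11=66, R→C 3·16=48, S→A 6·4=24. Service 186; fixed 677; total 863.
(All 7 nonempty subsets were checked; C only is lowest.)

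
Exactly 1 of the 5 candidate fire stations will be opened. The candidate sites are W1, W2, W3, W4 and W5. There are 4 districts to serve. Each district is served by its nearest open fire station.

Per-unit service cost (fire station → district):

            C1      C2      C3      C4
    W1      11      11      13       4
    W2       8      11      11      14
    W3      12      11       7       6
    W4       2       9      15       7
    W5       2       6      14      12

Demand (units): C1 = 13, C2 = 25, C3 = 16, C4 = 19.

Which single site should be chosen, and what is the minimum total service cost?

Choose W4 only; total service cost 624.

With exactly 1 open, each district uses its cheapest among the chosen.
{W4}: C1→W4 2·13=26, C2→W4 9·25=225, C3→W4 15·16=240, C4→W4 7·19=133. Service cost 624.
{W5}: service cost 628
{W3}: service cost 657
Among all 5 size-1 choices, {W4} is lowest.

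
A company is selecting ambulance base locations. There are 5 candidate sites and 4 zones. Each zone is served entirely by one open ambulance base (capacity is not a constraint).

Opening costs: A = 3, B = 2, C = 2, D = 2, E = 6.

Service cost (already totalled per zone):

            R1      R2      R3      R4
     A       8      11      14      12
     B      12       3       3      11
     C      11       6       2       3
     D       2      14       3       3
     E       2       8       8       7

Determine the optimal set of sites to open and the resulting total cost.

Open B and D; minimum total cost 15.

For any fixed open set, each zone goes to its cheapest open site; total = fixed + service.
{B, D}: R1→D 2, R2→B 3, R3→B 3, R4→D 3. Service 11; fixed 4; total 15.
{B, C, D}: R1→D 2, R2→B 3, R3→C 2, R4→C 3. Service 10; fixed 6; total 16.
{C, D}: service 13 + fixed 4 = 17
{A, B, C, D, E}: R1→D 2, R2→B 3, R3→C 2, R4→C 3. Service 10; fixed 15; total 25.
No other subset beats 15.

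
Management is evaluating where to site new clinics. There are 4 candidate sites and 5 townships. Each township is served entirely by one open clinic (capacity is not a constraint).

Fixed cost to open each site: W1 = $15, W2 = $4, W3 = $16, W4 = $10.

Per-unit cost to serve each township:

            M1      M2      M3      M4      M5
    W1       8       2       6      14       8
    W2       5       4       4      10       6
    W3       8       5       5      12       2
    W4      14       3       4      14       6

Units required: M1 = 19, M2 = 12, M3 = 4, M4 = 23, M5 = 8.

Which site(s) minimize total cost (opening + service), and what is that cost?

For any fixed open set, each township goes to its cheapest open site; total = fixed + service.
{W1, W2, W3}: M1→W2 5·19=95, M2→W1 2·12=24, M3→W2 4·4=16, M4→W2 10·23=230, M5→W3 2·8=16. Service 381; fixed 35; total 416.
{W2, W3, W4}: service 393 + fixed 30 = 423
{W2, W3}: service 405 + fixed 20 = 425
{W1, W2, W3, W4}: service 381 + fixed 45 = 426
No other subset beats 416.

Open W1, W2 and W3; minimum total cost 416.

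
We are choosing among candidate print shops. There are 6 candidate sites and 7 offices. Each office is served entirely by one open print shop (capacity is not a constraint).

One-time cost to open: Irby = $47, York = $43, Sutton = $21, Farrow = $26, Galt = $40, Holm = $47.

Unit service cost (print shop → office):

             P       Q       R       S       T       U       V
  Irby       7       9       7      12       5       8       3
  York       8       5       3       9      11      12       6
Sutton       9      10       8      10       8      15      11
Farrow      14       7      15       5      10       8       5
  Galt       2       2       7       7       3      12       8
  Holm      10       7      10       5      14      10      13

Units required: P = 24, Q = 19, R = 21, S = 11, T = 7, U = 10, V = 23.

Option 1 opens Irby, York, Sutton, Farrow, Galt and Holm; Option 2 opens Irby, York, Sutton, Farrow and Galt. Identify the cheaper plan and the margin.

Option 1: {Irby, York, Sutton, Farrow, Galt, Holm}: P→Galt 2·24=48, Q→Galt 2·19=38, R→York 3·21=63, S→Farrow 5·11=55, T→Galt 3·7=21, U→Irby 8·10=80, V→Irby 3·23=69. Service 374; fixed 224; total 598.
Option 2: {Irby, York, Sutton, Farrow, Galt}: P→Galt 2·24=48, Q→Galt 2·19=38, R→York 3·21=63, S→Farrow 5·11=55, T→Galt 3·7=21, U→Irby 8·10=80, V→Irby 3·23=69. Service 374; fixed 177; total 551.
Difference: |598 − 551| = 47.

Option 2 is cheaper by 47.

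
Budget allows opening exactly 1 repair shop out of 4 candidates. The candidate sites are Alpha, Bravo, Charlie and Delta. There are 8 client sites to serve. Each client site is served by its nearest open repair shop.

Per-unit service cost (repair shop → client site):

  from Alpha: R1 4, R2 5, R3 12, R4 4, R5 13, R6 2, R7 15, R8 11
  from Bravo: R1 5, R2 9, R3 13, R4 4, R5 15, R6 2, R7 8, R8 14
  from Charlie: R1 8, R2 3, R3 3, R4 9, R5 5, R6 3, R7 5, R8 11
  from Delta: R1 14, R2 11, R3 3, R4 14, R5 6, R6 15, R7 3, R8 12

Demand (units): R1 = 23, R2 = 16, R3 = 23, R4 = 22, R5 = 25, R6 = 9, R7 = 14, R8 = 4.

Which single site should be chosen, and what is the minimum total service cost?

Choose Charlie only; total service cost 765.

With exactly 1 open, each client site uses its cheapest among the chosen.
{Charlie}: R1→Charlie 8·23=184, R2→Charlie 3·16=48, R3→Charlie 3·23=69, R4→Charlie 9·22=198, R5→Charlie 5·25=125, R6→Charlie 3·9=27, R7→Charlie 5·14=70, R8→Charlie 11·4=44. Service cost 765.
{Alpha}: service cost 1133
{Bravo}: service cost 1207
Among all 4 size-1 choices, {Charlie} is lowest.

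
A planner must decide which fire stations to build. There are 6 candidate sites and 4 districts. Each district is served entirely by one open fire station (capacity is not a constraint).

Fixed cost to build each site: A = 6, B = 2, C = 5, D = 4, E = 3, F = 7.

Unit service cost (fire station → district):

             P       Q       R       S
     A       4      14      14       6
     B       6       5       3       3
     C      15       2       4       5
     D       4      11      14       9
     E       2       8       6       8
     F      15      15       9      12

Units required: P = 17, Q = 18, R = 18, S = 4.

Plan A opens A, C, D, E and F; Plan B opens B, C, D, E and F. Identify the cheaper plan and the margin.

Plan B is cheaper by 30.

Plan A: {A, C, D, E, F}: P→E 2·17=34, Q→C 2·18=36, R→C 4·18=72, S→C 5·4=20. Service 162; fixed 25; total 187.
Plan B: {B, C, D, E, F}: P→E 2·17=34, Q→C 2·18=36, R→B 3·18=54, S→B 3·4=12. Service 136; fixed 21; total 157.
Difference: |187 − 157| = 30.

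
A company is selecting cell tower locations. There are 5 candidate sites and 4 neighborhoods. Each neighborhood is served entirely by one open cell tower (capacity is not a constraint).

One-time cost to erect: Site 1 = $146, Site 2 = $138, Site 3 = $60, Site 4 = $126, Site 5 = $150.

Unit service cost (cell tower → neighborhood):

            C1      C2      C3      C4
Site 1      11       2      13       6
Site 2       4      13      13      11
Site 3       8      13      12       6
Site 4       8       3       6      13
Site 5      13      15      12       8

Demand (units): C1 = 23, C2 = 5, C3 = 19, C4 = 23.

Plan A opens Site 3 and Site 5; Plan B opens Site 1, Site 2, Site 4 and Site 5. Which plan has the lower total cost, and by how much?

Plan A is cheaper by 89.

Plan A: {Site 3, Site 5}: C1→Site 3 8·23=184, C2→Site 3 13·5=65, C3→Site 3 12·19=228, C4→Site 3 6·23=138. Service 615; fixed 210; total 825.
Plan B: {Site 1, Site 2, Site 4, Site 5}: C1→Site 2 4·23=92, C2→Site 1 2·5=10, C3→Site 4 6·19=114, C4→Site 1 6·23=138. Service 354; fixed 560; total 914.
Difference: |825 − 914| = 89.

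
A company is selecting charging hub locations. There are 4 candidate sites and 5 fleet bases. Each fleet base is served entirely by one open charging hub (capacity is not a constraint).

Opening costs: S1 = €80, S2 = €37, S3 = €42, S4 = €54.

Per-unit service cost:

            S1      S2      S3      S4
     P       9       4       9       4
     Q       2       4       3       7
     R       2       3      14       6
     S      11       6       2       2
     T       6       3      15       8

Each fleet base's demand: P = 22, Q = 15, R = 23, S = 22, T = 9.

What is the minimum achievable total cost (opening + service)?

For any fixed open set, each fleet base goes to its cheapest open site; total = fixed + service.
{S2, S3}: P→S2 4·22=88, Q→S3 3·15=45, R→S2 3·23=69, S→S3 2·22=44, T→S2 3·9=27. Service 273; fixed 79; total 352.
{S2, S4}: P→S2 4·22=88, Q→S2 4·15=60, R→S2 3·23=69, S→S4 2·22=44, T→S2 3·9=27. Service 288; fixed 91; total 379.
{S1, S2, S3}: service 235 + fixed 159 = 394
{S1, S2, S3, S4}: P→S2 4·22=88, Q→S1 2·15=30, R→S1 2·23=46, S→S3 2·22=44, T→S2 3·9=27. Service 235; fixed 213; total 448.
(All 15 nonempty subsets were checked; S2 and S3 is lowest.)

Minimum total cost: 352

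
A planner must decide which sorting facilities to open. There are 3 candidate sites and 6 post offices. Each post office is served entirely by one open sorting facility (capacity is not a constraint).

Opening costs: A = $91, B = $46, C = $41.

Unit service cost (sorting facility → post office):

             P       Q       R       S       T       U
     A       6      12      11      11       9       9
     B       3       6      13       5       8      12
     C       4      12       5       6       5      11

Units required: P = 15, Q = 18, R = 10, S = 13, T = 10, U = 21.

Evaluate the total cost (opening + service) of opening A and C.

Each post office is assigned to its cheapest site among the open ones.
{A, C}: P→C 4·15=60, Q→A 12·18=216, R→C 5·10=50, S→C 6·13=78, T→C 5·10=50, U→A 9·21=189. Service 643; fixed 132; total 775.

Total cost: 775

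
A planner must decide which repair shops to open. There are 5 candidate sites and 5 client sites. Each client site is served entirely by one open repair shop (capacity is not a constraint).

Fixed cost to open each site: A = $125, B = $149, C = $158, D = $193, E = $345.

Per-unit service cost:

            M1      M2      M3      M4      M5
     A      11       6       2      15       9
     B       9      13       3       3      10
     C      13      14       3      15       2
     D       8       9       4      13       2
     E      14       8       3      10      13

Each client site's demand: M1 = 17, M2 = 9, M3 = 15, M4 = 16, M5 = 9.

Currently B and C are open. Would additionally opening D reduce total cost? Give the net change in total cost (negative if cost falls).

Current service cost with {B, C}: 381.
Adding D: each client site re-picks its cheapest; new service cost 328, saving 53.
Extra fixed cost: 193. Net change = 193 − 53 = 140.
(Totals: 688 → 828.)

No — net change +140 (cost rises by 140).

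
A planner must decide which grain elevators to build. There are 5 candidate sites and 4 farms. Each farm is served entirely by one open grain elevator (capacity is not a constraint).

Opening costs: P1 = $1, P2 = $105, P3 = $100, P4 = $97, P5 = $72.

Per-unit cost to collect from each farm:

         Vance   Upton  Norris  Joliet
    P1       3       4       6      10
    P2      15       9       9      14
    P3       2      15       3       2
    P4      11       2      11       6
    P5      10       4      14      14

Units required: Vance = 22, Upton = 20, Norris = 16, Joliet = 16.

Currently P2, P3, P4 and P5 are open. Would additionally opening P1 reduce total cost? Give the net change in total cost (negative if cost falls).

No — net change +1 (cost rises by 1).

Current service cost with {P2, P3, P4, P5}: 164.
Adding P1: each farm re-picks its cheapest; new service cost 164, saving 0.
Extra fixed cost: 1. Net change = 1 − 0 = 1.
(Totals: 538 → 539.)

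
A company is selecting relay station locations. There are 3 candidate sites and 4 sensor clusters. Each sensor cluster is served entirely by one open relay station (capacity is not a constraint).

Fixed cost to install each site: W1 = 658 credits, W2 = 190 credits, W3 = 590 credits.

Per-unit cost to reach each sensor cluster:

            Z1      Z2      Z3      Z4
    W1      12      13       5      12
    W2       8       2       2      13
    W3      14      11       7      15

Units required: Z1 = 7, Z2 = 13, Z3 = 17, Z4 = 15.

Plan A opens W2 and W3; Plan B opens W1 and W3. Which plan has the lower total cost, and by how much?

Plan A: {W2, W3}: Z1→W2 8·7=56, Z2→W2 2·13=26, Z3→W2 2·17=34, Z4→W2 13·15=195. Service 311; fixed 780; total 1091.
Plan B: {W1, W3}: Z1→W1 12·7=84, Z2→W3 11·13=143, Z3→W1 5·17=85, Z4→W1 12·15=180. Service 492; fixed 1248; total 1740.
Difference: |1091 − 1740| = 649.

Plan A is cheaper by 649.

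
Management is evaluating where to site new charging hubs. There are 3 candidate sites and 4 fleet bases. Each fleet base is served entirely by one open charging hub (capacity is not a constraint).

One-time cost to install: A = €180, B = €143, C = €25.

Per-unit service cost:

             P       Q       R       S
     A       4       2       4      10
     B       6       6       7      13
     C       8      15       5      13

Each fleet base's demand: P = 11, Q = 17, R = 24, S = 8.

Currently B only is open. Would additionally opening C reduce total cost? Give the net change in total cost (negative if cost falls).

Yes — net change −23 (cost falls by 23).

Current service cost with {B}: 440.
Adding C: each fleet base re-picks its cheapest; new service cost 392, saving 48.
Extra fixed cost: 25. Net change = 25 − 48 = -23.
(Totals: 583 → 560.)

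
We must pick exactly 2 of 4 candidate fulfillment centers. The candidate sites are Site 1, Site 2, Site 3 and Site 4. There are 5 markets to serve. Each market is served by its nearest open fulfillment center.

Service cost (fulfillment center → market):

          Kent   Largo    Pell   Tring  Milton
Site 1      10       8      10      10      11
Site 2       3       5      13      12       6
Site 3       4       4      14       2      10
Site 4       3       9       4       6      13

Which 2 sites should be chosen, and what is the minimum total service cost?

With exactly 2 open, each market uses its cheapest among the chosen.
{Site 3, Site 4}: Kent→Site 4 3, Largo→Site 3 4, Pell→Site 4 4, Tring→Site 3 2, Milton→Site 3 10. Service cost 23.
{Site 2, Site 4}: service cost 24
{Site 2, Site 3}: service cost 28
Among all 6 size-2 choices, {Site 3, Site 4} is lowest.

Choose Site 3 and Site 4; total service cost 23.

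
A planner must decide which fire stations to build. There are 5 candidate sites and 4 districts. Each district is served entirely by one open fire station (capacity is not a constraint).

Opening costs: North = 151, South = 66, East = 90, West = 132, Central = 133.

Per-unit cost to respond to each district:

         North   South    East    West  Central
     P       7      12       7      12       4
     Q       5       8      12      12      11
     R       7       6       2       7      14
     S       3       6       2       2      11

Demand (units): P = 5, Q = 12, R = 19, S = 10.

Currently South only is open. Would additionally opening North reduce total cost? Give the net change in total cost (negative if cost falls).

No — net change +60 (cost rises by 60).

Current service cost with {South}: 330.
Adding North: each district re-picks its cheapest; new service cost 239, saving 91.
Extra fixed cost: 151. Net change = 151 − 91 = 60.
(Totals: 396 → 456.)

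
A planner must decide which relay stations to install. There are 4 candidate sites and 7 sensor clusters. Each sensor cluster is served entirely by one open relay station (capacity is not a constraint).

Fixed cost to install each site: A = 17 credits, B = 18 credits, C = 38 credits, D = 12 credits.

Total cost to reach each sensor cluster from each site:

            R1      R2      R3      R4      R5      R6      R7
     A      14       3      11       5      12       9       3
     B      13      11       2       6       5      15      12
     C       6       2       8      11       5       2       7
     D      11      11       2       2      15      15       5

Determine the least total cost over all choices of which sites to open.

For any fixed open set, each sensor cluster goes to its cheapest open site; total = fixed + service.
{A, D}: R1→D 11, R2→A 3, R3→D 2, R4→D 2, R5→A 12, R6→A 9, R7→A 3. Service 42; fixed 29; total 71.
{D}: service 61 + fixed 12 = 73
{A}: service 57 + fixed 17 = 74
{A, B, C, D}: service 22 + fixed 85 = 107
No other subset beats 71.

Minimum total cost: 71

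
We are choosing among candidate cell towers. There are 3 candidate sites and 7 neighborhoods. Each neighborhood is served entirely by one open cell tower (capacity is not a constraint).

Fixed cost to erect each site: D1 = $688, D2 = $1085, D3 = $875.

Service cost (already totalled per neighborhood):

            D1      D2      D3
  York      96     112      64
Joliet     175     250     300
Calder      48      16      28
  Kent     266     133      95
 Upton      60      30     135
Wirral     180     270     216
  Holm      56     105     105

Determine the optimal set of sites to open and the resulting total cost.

For any fixed open set, each neighborhood goes to its cheapest open site; total = fixed + service.
{D1}: York→D1 96, Joliet→D1 175, Calder→D1 48, Kent→D1 266, Upton→D1 60, Wirral→D1 180, Holm→D1 56. Service 881; fixed 688; total 1569.
{D3}: York→D3 64, Joliet→D3 300, Calder→D3 28, Kent→D3 95, Upton→D3 135, Wirral→D3 216, Holm→D3 105. Service 943; fixed 875; total 1818.
{D2}: service 916 + fixed 1085 = 2001
{D1, D2, D3}: service 616 + fixed 2648 = 3264
(All 7 nonempty subsets were checked; D1 only is lowest.)

Open D1 only; minimum total cost 1569.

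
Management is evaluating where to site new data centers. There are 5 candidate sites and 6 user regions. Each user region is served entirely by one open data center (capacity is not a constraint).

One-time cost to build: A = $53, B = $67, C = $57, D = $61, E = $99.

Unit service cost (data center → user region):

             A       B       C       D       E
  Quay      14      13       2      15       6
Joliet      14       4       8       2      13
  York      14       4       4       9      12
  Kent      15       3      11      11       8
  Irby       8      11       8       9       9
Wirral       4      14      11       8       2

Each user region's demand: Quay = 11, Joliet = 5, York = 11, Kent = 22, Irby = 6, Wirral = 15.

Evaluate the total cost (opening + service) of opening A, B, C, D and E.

Each user region is assigned to its cheapest site among the open ones.
{A, B, C, D, E}: Quay→C 2·11=22, Joliet→D 2·5=10, York→B 4·11=44, Kent→B 3·22=66, Irby→A 8·6=48, Wirral→E 2·15=30. Service 220; fixed 337; total 557.

Total cost: 557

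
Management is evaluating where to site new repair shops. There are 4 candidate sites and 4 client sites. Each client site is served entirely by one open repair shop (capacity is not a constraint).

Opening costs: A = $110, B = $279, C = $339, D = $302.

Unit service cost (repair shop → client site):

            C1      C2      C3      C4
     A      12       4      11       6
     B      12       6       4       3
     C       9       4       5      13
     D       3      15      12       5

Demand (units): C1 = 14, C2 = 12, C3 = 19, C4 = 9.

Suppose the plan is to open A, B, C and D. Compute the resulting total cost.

Each client site is assigned to its cheapest site among the open ones.
{A, B, C, D}: C1→D 3·14=42, C2→A 4·12=48, C3→B 4·19=76, C4→B 3·9=27. Service 193; fixed 1030; total 1223.

Total cost: 1223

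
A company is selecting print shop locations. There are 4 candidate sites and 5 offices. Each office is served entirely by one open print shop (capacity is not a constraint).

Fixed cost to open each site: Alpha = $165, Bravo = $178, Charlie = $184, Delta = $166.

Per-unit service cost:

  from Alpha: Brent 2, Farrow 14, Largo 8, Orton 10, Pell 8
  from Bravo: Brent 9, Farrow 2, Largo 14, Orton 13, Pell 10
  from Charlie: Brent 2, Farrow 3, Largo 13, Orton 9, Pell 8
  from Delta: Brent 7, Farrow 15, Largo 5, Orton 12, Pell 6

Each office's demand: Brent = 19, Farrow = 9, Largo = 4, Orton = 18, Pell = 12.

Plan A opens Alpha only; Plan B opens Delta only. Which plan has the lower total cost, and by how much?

Plan A: {Alpha}: Brent→Alpha 2·19=38, Farrow→Alpha 14·9=126, Largo→Alpha 8·4=32, Orton→Alpha 10·18=180, Pell→Alpha 8·12=96. Service 472; fixed 165; total 637.
Plan B: {Delta}: Brent→Delta 7·19=133, Farrow→Delta 15·9=135, Largo→Delta 5·4=20, Orton→Delta 12·18=216, Pell→Delta 6·12=72. Service 576; fixed 166; total 742.
Difference: |637 − 742| = 105.

Plan A is cheaper by 105.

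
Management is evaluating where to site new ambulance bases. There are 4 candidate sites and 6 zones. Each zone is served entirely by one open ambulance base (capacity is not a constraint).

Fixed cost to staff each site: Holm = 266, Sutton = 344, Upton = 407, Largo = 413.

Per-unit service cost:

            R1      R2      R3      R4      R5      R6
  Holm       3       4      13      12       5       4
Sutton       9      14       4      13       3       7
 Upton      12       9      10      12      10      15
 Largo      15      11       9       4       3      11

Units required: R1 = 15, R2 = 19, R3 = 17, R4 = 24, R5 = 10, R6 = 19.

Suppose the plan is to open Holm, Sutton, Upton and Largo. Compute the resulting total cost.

Total cost: 1821

Each zone is assigned to its cheapest site among the open ones.
{Holm, Sutton, Upton, Largo}: R1→Holm 3·15=45, R2→Holm 4·19=76, R3→Sutton 4·17=68, R4→Largo 4·24=96, R5→Sutton 3·10=30, R6→Holm 4·19=76. Service 391; fixed 1430; total 1821.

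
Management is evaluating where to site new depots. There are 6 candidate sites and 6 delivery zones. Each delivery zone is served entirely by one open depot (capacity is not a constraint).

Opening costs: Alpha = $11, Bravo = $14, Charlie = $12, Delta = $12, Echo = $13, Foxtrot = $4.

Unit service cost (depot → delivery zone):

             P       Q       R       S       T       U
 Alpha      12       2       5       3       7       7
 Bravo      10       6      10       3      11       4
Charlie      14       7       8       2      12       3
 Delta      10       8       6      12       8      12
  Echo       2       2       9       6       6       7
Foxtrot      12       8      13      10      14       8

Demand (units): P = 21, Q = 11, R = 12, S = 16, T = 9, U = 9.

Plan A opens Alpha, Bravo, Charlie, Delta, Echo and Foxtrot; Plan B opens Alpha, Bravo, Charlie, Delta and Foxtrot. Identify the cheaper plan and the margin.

Plan A is cheaper by 164.

Plan A: {Alpha, Bravo, Charlie, Delta, Echo, Foxtrot}: P→Echo 2·21=42, Q→Alpha 2·11=22, R→Alpha 5·12=60, S→Charlie 2·16=32, T→Echo 6·9=54, U→Charlie 3·9=27. Service 237; fixed 66; total 303.
Plan B: {Alpha, Bravo, Charlie, Delta, Foxtrot}: P→Bravo 10·21=210, Q→Alpha 2·11=22, R→Alpha 5·12=60, S→Charlie 2·16=32, T→Alpha 7·9=63, U→Charlie 3·9=27. Service 414; fixed 53; total 467.
Difference: |303 − 467| = 164.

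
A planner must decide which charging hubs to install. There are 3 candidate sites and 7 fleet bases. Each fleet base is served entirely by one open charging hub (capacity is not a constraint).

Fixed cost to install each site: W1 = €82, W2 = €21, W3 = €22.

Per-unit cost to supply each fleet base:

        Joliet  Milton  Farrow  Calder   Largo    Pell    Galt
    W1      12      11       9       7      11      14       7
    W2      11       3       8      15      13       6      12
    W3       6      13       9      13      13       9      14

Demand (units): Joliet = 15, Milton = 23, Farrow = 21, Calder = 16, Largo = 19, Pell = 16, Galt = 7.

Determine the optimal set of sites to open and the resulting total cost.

For any fixed open set, each fleet base goes to its cheapest open site; total = fixed + service.
{W1, W2, W3}: Joliet→W3 6·15=90, Milton→W2 3·23=69, Farrow→W2 8·21=168, Calder→W1 7·16=112, Largo→W1 11·19=209, Pell→W2 6·16=96, Galt→W1 7·7=49. Service 793; fixed 125; total 918.
{W1, W2}: service 868 + fixed 103 = 971
{W2, W3}: service 962 + fixed 43 = 1005
{W2}: service 1069 + fixed 21 = 1090
(All 7 nonempty subsets were checked; W1, W2 and W3 is lowest.)

Open W1, W2 and W3; minimum total cost 918.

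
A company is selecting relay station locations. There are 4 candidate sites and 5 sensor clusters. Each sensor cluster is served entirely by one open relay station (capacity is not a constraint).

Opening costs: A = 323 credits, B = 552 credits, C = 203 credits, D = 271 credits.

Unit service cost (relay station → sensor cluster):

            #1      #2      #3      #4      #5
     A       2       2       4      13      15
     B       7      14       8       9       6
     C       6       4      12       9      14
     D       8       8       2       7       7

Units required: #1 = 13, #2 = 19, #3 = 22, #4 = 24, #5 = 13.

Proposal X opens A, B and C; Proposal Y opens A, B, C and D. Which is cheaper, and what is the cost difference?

Proposal X: {A, B, C}: #1→A 2·13=26, #2→A 2·19=38, #3→A 4·22=88, #4→B 9·24=216, #5→B 6·13=78. Service 446; fixed 1078; total 1524.
Proposal Y: {A, B, C, D}: #1→A 2·13=26, #2→A 2·19=38, #3→D 2·22=44, #4→D 7·24=168, #5→B 6·13=78. Service 354; fixed 1349; total 1703.
Difference: |1524 − 1703| = 179.

Proposal X is cheaper by 179.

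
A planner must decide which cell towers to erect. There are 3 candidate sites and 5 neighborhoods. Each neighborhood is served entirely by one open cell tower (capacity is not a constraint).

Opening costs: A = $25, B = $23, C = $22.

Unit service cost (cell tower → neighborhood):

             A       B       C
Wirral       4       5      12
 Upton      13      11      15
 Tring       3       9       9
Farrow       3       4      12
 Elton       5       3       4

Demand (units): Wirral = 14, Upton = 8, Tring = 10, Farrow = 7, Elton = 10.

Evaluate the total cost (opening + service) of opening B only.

Each neighborhood is assigned to its cheapest site among the open ones.
{B}: Wirral→B 5·14=70, Upton→B 11·8=88, Tring→B 9·10=90, Farrow→B 4·7=28, Elton→B 3·10=30. Service 306; fixed 23; total 329.

Total cost: 329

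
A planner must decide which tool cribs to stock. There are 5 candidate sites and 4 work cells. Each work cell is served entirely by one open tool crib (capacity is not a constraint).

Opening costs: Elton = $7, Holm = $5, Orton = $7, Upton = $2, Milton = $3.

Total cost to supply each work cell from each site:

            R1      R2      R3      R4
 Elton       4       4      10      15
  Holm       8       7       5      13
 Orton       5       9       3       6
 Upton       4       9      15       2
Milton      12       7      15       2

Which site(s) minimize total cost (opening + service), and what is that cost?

Open Holm and Upton; minimum total cost 25.

For any fixed open set, each work cell goes to its cheapest open site; total = fixed + service.
{Holm, Upton}: R1→Upton 4, R2→Holm 7, R3→Holm 5, R4→Upton 2. Service 18; fixed 7; total 25.
{Orton, Upton}: R1→Upton 4, R2→Orton 9, R3→Orton 3, R4→Upton 2. Service 18; fixed 9; total 27.
{Orton, Milton}: R1→Orton 5, R2→Milton 7, R3→Orton 3, R4→Milton 2. Service 17; fixed 10; total 27.
{Elton, Holm, Orton, Upton, Milton}: service 13 + fixed 24 = 37
No other subset beats 25.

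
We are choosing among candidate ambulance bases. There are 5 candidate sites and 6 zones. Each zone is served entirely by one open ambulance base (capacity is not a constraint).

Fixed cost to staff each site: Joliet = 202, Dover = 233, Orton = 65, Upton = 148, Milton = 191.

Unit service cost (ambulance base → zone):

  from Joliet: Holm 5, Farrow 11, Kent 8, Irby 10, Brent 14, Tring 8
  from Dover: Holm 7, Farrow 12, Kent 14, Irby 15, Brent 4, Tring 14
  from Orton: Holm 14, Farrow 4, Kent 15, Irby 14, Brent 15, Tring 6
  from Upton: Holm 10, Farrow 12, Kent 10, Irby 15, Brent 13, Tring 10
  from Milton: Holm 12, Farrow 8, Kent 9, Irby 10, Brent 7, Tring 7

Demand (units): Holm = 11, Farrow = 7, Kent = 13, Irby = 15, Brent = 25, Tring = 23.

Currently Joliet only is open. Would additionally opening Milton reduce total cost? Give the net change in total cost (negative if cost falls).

Yes — net change −28 (cost falls by 28).

Current service cost with {Joliet}: 920.
Adding Milton: each zone re-picks its cheapest; new service cost 701, saving 219.
Extra fixed cost: 191. Net change = 191 − 219 = -28.
(Totals: 1122 → 1094.)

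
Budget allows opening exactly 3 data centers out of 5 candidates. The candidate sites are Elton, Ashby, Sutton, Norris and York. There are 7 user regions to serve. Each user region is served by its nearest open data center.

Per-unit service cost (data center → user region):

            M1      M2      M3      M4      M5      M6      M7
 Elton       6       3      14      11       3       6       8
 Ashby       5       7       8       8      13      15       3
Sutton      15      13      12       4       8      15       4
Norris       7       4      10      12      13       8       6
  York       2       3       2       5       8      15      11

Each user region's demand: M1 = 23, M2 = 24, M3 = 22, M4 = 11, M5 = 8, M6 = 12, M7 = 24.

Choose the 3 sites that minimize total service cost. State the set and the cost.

Choose Elton, Ashby and York; total service cost 385.

With exactly 3 open, each user region uses its cheapest among the chosen.
{Elton, Ashby, York}: M1→York 2·23=46, M2→Elton 3·24=72, M3→York 2·22=44, M4→York 5·11=55, M5→Elton 3·8=24, M6→Elton 6·12=72, M7→Ashby 3·24=72. Service cost 385.
{Elton, Sutton, York}: service cost 398
{Ashby, Norris, York}: service cost 449
Among all 10 size-3 choices, {Elton, Ashby, York} is lowest.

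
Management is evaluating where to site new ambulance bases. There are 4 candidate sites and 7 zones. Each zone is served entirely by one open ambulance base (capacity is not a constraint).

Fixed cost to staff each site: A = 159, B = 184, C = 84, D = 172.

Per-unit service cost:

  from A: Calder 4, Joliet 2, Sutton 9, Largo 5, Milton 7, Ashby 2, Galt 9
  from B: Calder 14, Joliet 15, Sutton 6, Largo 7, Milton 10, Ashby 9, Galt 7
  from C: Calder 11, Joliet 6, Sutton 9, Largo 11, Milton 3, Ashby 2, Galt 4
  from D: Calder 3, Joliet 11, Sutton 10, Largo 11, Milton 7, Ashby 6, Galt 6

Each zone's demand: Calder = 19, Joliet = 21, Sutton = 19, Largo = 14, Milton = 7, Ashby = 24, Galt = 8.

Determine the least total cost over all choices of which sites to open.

Minimum total cost: 687

For any fixed open set, each zone goes to its cheapest open site; total = fixed + service.
{A}: Calder→A 4·19=76, Joliet→A 2·21=42, Sutton→A 9·19=171, Largo→A 5·14=70, Milton→A 7·7=49, Ashby→A 2·24=48, Galt→A 9·8=72. Service 528; fixed 159; total 687.
{A, C}: Calder→A 4·19=76, Joliet→A 2·21=42, Sutton→A 9·19=171, Largo→A 5·14=70, Milton→C 3·7=21, Ashby→A 2·24=48, Galt→C 4·8=32. Service 460; fixed 243; total 703.
{A, B}: Calder→A 4·19=76, Joliet→A 2·21=42, Sutton→B 6·19=114, Largo→A 5·14=70, Milton→A 7·7=49, Ashby→A 2·24=48, Galt→B 7·8=56. Service 455; fixed 343; total 798.
{A, B, C, D}: service 384 + fixed 599 = 983
No other subset beats 687.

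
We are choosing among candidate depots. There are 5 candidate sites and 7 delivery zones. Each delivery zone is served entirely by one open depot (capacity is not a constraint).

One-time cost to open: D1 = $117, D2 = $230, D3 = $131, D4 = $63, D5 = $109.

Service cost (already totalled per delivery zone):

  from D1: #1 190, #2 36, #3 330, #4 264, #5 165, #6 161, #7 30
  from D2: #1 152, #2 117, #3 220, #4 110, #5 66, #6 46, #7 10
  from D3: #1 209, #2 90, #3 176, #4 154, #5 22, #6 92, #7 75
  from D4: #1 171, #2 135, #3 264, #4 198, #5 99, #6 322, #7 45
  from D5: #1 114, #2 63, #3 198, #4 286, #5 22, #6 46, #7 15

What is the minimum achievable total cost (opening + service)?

For any fixed open set, each delivery zone goes to its cheapest open site; total = fixed + service.
{D4, D5}: #1→D5 114, #2→D5 63, #3→D5 198, #4→D4 198, #5→D5 22, #6→D5 46, #7→D5 15. Service 656; fixed 172; total 828.
{D3, D5}: #1→D5 114, #2→D5 63, #3→D3 176, #4→D3 154, #5→D3 22, #6→D5 46, #7→D5 15. Service 590; fixed 240; total 830.
{D5}: service 744 + fixed 109 = 853
{D1, D2, D3, D4, D5}: service 514 + fixed 650 = 1164
No other subset beats 828.

Minimum total cost: 828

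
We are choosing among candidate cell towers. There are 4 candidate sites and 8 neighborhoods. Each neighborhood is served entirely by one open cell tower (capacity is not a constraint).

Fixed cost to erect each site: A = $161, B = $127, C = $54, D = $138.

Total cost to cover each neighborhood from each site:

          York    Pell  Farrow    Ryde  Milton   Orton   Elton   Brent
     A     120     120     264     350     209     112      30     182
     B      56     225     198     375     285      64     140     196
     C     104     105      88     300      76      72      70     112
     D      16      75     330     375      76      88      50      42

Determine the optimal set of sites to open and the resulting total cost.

Open C and D; minimum total cost 911.

For any fixed open set, each neighborhood goes to its cheapest open site; total = fixed + service.
{C, D}: York→D 16, Pell→D 75, Farrow→C 88, Ryde→C 300, Milton→C 76, Orton→C 72, Elton→D 50, Brent→D 42. Service 719; fixed 192; total 911.
{C}: York→C 104, Pell→C 105, Farrow→C 88, Ryde→C 300, Milton→C 76, Orton→C 72, Elton→C 70, Brent→C 112. Service 927; fixed 54; total 981.
{B, C, D}: York→D 16, Pell→D 75, Farrow→C 88, Ryde→C 300, Milton→C 76, Orton→B 64, Elton→D 50, Brent→D 42. Service 711; fixed 319; total 1030.
{A, B, C, D}: service 691 + fixed 480 = 1171
No other subset beats 911.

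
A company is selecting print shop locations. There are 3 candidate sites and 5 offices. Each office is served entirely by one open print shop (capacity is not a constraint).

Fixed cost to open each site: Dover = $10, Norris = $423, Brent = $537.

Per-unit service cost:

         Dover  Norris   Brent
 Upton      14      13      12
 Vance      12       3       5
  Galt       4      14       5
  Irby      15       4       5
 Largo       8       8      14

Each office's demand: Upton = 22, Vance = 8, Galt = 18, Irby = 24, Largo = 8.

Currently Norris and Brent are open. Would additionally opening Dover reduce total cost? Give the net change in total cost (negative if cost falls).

Current service cost with {Norris, Brent}: 538.
Adding Dover: each office re-picks its cheapest; new service cost 520, saving 18.
Extra fixed cost: 10. Net change = 10 − 18 = -8.
(Totals: 1498 → 1490.)

Yes — net change −8 (cost falls by 8).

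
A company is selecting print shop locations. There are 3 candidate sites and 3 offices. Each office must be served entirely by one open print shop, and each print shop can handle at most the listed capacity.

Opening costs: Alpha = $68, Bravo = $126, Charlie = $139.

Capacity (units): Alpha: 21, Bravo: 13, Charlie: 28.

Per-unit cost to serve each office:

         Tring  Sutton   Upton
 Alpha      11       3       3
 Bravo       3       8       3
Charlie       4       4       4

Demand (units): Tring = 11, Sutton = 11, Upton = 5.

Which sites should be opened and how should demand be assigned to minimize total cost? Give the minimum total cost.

Open {Charlie}: Tring→Charlie 4·11=44, Sutton→Charlie 4·11=44, Upton→Charlie 4·5=20.
Loads: Charlie carries 27/28. Service 108; fixed 139; total 247.
Next best feasible plan costs 275.

Minimum total cost: 247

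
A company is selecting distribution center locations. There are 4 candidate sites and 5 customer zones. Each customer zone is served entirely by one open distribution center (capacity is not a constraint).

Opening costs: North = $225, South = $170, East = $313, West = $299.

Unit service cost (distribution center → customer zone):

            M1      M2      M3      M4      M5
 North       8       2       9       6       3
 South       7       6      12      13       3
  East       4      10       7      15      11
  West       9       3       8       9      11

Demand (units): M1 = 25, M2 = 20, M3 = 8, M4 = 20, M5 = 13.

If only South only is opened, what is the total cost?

Total cost: 860

Each customer zone is assigned to its cheapest site among the open ones.
{South}: M1→South 7·25=175, M2→South 6·20=120, M3→South 12·8=96, M4→South 13·20=260, M5→South 3·13=39. Service 690; fixed 170; total 860.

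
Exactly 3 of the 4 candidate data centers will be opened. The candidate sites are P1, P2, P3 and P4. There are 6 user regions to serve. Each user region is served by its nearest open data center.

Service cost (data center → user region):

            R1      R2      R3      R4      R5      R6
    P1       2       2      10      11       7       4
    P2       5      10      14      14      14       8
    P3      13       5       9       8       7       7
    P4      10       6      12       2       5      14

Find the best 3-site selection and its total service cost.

With exactly 3 open, each user region uses its cheapest among the chosen.
{P1, P3, P4}: R1→P1 2, R2→P1 2, R3→P3 9, R4→P4 2, R5→P4 5, R6→P1 4. Service cost 24.
{P1, P2, P4}: service cost 25
{P1, P2, P3}: service cost 32
Among all 4 size-3 choices, {P1, P3, P4} is lowest.

Choose P1, P3 and P4; total service cost 24.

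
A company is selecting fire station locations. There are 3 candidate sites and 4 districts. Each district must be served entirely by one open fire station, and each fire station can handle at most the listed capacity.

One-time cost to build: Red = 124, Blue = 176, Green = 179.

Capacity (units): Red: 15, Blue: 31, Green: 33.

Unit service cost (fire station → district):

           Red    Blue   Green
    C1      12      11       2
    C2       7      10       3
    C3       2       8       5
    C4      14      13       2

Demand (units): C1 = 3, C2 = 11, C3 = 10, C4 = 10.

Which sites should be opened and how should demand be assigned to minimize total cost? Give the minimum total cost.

Minimum total cost: 382

Open {Red, Green}: C1→Green 2·3=6, C2→Green 3·11=33, C3→Red 2·10=20, C4→Green 2·10=20.
Loads: Red carries 10/15, Green carries 24/33. Service 79; fixed 303; total 382.
Next best feasible plan costs 412.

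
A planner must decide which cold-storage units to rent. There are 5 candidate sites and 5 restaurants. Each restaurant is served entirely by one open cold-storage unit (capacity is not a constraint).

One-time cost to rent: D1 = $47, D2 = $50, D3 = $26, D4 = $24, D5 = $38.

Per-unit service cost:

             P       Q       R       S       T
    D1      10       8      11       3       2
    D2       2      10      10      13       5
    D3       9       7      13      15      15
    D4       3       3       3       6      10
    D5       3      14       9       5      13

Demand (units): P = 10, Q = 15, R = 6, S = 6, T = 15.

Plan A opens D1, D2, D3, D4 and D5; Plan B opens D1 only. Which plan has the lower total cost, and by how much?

Plan A is cheaper by 65.

Plan A: {D1, D2, D3, D4, D5}: P→D2 2·10=20, Q→D4 3·15=45, R→D4 3·6=18, S→D1 3·6=18, T→D1 2·15=30. Service 131; fixed 185; total 316.
Plan B: {D1}: P→D1 10·10=100, Q→D1 8·15=120, R→D1 11·6=66, S→D1 3·6=18, T→D1 2·15=30. Service 334; fixed 47; total 381.
Difference: |316 − 381| = 65.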